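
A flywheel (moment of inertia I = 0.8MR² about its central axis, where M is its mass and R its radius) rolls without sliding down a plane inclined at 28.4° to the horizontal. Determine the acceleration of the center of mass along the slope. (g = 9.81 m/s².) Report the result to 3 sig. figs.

Here I = 0.8MR², so the shape factor k = I/(MR²) = 0.8.
Translational: Mg sinθ − f = Ma. Rotational about the CM: fR = Iα = kMRa, so f = kMa.
Eliminating f: Mg sinθ = (1+k)Ma, so a = g sinθ/(1+k) = 9.81 × sin28.4° / 1.8 ≈ 2.59 m/s².

a ≈ 2.59 m/s²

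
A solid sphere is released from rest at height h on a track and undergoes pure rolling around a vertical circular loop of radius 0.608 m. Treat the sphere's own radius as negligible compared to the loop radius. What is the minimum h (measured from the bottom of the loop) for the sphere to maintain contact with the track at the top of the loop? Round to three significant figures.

h_min ≈ 1.64 m

With I = (2/5)MR², the ratio k = I/(MR²) is 0.4.
At the top of the loop, the minimum-contact condition is Mg = Mv_top²/r, so v_top² = gr.
With ω = v/R, the kinetic energy at speed v is ½(1+k)Mv² = (7/10)Mv².
Energy conservation from release (height h) to the top (height 2r): Mgh = Mg(2r) + (7/10)M·gr.
Thus h_min = 2r + (1+k)r/2 = r(2 + 1.4/2) = 0.608 × 2.7 ≈ 1.64 m.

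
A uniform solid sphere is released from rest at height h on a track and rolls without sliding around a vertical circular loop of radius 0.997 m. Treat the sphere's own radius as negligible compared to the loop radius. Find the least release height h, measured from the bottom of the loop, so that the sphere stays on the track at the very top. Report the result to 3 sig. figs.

h_min ≈ 2.69 m

Here I = (2/5)MR², so the shape factor k = I/(MR²) = 0.4.
At the top of the loop, the minimum-contact condition is Mg = Mv_top²/r, so v_top² = gr.
With ω = v/R, the kinetic energy at speed v is ½(1+k)Mv² = (7/10)Mv².
Energy conservation from release (height h) to the top (height 2r): Mgh = Mg(2r) + (7/10)M·gr.
Thus h_min = 2r + (1+k)r/2 = r(2 + 1.4/2) = 0.997 × 2.7 ≈ 2.69 m.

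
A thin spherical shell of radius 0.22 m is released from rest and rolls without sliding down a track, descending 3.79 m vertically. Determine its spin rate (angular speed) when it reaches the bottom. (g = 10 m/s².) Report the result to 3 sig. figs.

ω ≈ 30.7 rad/s

For this body I = (2/3)MR², i.e. k = I/(MR²) = 2/3.
The rolling condition ω = v/R makes the rotational term ½I(v/R)² = ½kMv², so KE_total = ½(1+k)Mv² = (5/6)Mv².
Energy conservation Mgh = ½(1+k)Mv² gives v = √(2gh/(1+k)) = √(2 × 10 × 3.79 / 1.667) = 6.744 m/s.
Then ω = v/R = 6.744 / 0.22 ≈ 30.7 rad/s.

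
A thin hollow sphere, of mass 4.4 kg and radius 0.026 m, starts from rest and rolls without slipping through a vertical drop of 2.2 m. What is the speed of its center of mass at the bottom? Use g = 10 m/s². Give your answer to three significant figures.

v ≈ 5.14 m/s

For this body I = (2/3)MR², i.e. k = I/(MR²) = 2/3.
Since it rolls without slipping, ω = v/R and KE = ½Mv² + ½Iω² = ½(1+k)Mv² = (5/6)Mv².
Setting Mgh = (5/6)Mv² gives v = √(2gh/(1+k)) = √(2·10·2.2/1.667) ≈ 5.14 m/s.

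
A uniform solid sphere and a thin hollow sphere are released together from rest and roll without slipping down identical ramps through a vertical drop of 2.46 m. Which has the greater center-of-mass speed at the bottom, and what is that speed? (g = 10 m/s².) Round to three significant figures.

the uniform solid sphere, at v ≈ 5.93 m/s

For rolling without slipping, Mgh = ½(1+k)Mv² where k = I/(MR²), so v = √(2gh/(1+k)).
Uniform solid sphere: k = 0.4, giving v = √(2×10×2.46/1.4) = 5.928 m/s.
Thin hollow sphere: k = 2/3, giving v = √(2×10×2.46/1.667) = 5.433 m/s.
The smaller k wins: the uniform solid sphere, at ≈ 5.93 m/s.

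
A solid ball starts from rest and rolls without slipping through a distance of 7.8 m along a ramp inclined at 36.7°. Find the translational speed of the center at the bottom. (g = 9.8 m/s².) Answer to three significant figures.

v ≈ 8.08 m/s

The moment of inertia is (2/5)MR², giving k ≡ I/(MR²) = 0.4.
The rolling condition ω = v/R makes the rotational term ½I(v/R)² = ½kMv², so KE_total = ½(1+k)Mv² = (7/10)Mv².
The vertical drop is h = L sinθ = 7.8 × sin36.7° = 4.661 m.
Energy conservation: Mgh = (7/10)Mv², so v = √(2gh/(1+k)) = √(2 × 9.8 × 4.661 / 1.4) ≈ 8.08 m/s.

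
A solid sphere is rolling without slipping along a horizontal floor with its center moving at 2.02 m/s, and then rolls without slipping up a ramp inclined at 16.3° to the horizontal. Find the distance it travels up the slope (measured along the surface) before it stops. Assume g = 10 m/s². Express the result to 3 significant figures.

The moment of inertia is (2/5)MR², giving k ≡ I/(MR²) = 0.4.
Rolling without slipping gives ω = v/R, so the total kinetic energy is ½Mv² + ½Iω² = ½(1+k)Mv² = (7/10)Mv².
Setting this equal to Mgh gives the vertical rise h = (1+k)v₀²/(2g) = 1.4×2.02²/(2×10) = 0.2856 m.
The distance along the slope is d = h/sinθ = 0.2856/sin16.3° ≈ 1.02 m.

d ≈ 1.02 m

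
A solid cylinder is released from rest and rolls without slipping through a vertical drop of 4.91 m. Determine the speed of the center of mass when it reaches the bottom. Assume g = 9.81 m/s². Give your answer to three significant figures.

v ≈ 8.01 m/s

The moment of inertia is (1/2)MR², giving k ≡ I/(MR²) = 0.5.
Since it rolls without slipping, ω = v/R and KE = ½Mv² + ½Iω² = ½(1+k)Mv² = (3/4)Mv².
Setting Mgh = (3/4)Mv² gives v = √(2gh/(1+k)) = √(2·9.81·4.91/1.5) ≈ 8.01 m/s.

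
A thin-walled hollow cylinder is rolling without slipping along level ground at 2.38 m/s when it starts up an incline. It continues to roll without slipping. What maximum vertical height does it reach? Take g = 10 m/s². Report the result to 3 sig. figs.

h ≈ 0.566 m

With I = MR², the ratio k = I/(MR²) is 1.
Since it rolls without slipping, ω = v/R and KE = ½Mv² + ½Iω² = ½(1+k)Mv² = Mv².
At the top the kinetic energy is zero, so Mv₀² = Mgh.
Thus h = (1+k)v₀²/(2g) = 2 × 2.38² / (2 × 10) ≈ 0.566 m.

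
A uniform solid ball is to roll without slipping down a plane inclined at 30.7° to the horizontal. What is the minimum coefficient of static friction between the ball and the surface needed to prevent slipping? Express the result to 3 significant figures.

μ_min ≈ 0.170

Here I = (2/5)MR², so the shape factor k = I/(MR²) = 0.4.
Translational: Mg sinθ − f = Ma. Rotational about the CM: fR = Iα = kMRa, so f = kMa.
These give a = g sinθ/(1+k) and the required friction f = kMg sinθ/(1+k).
With N = Mg cosθ, the no-slip condition f ≤ μN gives μ_min = f/N = k tanθ/(1+k).
μ_min = 0.4 × tan30.7° / 1.4 ≈ 0.170.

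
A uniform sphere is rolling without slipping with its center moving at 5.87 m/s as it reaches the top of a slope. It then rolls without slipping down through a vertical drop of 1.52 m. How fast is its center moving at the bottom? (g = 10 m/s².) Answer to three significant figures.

v ≈ 7.49 m/s

For this body I = (2/5)MR², i.e. k = I/(MR²) = 0.4.
The rolling condition ω = v/R makes the rotational term ½I(v/R)² = ½kMv², so KE_total = ½(1+k)Mv² = (7/10)Mv².
Conserving energy between top and bottom: (7/10)Mv² = (7/10)Mv₀² + Mgh, hence v² = v₀² + 2gh/(1+k).
v = √(5.87² + 2×10×1.52/1.4) = √56.17 ≈ 7.49 m/s.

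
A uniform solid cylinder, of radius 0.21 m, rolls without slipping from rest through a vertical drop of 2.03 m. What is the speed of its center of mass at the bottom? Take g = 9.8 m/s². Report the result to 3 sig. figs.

v ≈ 5.15 m/s

For this body I = (1/2)MR², i.e. k = I/(MR²) = 0.5.
The rolling condition ω = v/R makes the rotational term ½I(v/R)² = ½kMv², so KE_total = ½(1+k)Mv² = (3/4)Mv².
Energy conservation: Mgh = (3/4)Mv², so v = √(2gh/(1+k)) = √(2 × 9.8 × 2.03 / 1.5) ≈ 5.15 m/s.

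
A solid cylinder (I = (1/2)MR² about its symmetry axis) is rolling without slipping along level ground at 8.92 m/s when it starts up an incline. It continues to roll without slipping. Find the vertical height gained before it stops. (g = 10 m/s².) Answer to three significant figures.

h ≈ 5.97 m

For this body I = (1/2)MR², i.e. k = I/(MR²) = 0.5.
Pure rolling means v = ωR; then KE = ½Mv² + ½I(v/R)² = ½(1+k)Mv² = (3/4)Mv².
All of this converts to potential energy at the highest point: (3/4)Mv₀² = Mgh.
Thus h = (1+k)v₀²/(2g) = 1.5 × 8.92² / (2 × 10) ≈ 5.97 m.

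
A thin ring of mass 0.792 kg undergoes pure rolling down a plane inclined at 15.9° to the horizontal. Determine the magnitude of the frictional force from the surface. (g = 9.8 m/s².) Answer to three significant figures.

Here I = MR², so the shape factor k = I/(MR²) = 1.
Newton's second law down the slope: Mg sinθ − f = Ma. The torque equation fR = Iα (with α = a/R) gives f = kMa.
Combining, a = g sinθ/(1+k) and f = kMa = kMg sinθ/(1+k).
f = 1 × 0.792 × 9.8 × sin15.9° / 2 ≈ 1.06 N.

f ≈ 1.06 N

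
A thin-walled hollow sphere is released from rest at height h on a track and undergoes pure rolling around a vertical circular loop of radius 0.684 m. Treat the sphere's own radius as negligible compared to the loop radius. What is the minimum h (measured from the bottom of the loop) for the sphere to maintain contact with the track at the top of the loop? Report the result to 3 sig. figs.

The moment of inertia is (2/3)MR², giving k ≡ I/(MR²) = 2/3.
At the top, contact is just lost when gravity alone supplies the centripetal force: Mg = Mv_top²/r, i.e. v_top² = gr.
With ω = v/R, the kinetic energy at speed v is ½(1+k)Mv² = (5/6)Mv².
Energy conservation from release (height h) to the top (height 2r): Mgh = Mg(2r) + (5/6)M·gr.
Thus h_min = 2r + (1+k)r/2 = r(2 + 1.667/2) = 0.684 × 2.833 ≈ 1.94 m.

h_min ≈ 1.94 m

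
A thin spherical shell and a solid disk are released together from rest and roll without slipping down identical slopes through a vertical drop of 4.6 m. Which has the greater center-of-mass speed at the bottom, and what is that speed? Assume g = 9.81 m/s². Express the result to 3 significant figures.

For rolling without slipping, Mgh = ½(1+k)Mv² where k = I/(MR²), so v = √(2gh/(1+k)).
Thin spherical shell: k = 2/3, giving v = √(2×9.81×4.6/1.667) = 7.359 m/s.
Solid disk: k = 0.5, giving v = √(2×9.81×4.6/1.5) = 7.757 m/s.
The smaller k wins: the solid disk, at ≈ 7.76 m/s.

the solid disk, at v ≈ 7.76 m/s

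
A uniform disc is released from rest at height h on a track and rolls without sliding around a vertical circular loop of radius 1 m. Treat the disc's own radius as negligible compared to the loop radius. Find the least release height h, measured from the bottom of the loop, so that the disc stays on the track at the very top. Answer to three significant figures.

h_min ≈ 2.75 m

Here I = (1/2)MR², so the shape factor k = I/(MR²) = 0.5.
At the top of the loop, the minimum-contact condition is Mg = Mv_top²/r, so v_top² = gr.
With ω = v/R, the kinetic energy at speed v is ½(1+k)Mv² = (3/4)Mv².
Energy conservation from release (height h) to the top (height 2r): Mgh = Mg(2r) + (3/4)M·gr.
Thus h_min = 2r + (1+k)r/2 = r(2 + 1.5/2) = 1 × 2.75 ≈ 2.75 m.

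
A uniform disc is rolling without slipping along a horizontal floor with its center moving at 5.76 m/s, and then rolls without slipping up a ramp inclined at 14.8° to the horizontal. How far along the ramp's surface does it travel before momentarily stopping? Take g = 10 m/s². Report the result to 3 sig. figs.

d ≈ 9.74 m

Here I = (1/2)MR², so the shape factor k = I/(MR²) = 0.5.
Pure rolling means v = ωR; then KE = ½Mv² + ½I(v/R)² = ½(1+k)Mv² = (3/4)Mv².
Setting this equal to Mgh gives the vertical rise h = (1+k)v₀²/(2g) = 1.5×5.76²/(2×10) = 2.488 m.
Along the incline, d = h/sinθ = 2.488/sin14.8° ≈ 9.74 m.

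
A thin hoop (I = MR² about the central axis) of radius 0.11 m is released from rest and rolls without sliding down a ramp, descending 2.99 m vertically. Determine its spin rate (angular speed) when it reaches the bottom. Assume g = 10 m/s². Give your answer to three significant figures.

With I = MR², the ratio k = I/(MR²) is 1.
Rolling without slipping gives ω = v/R, so the total kinetic energy is ½Mv² + ½Iω² = ½(1+k)Mv² = Mv².
Energy conservation Mgh = ½(1+k)Mv² gives v = √(2gh/(1+k)) = √(2 × 10 × 2.99 / 2) = 5.468 m/s.
The angular speed follows from ω = v/R = 5.468/0.11 ≈ 49.7 rad/s.

ω ≈ 49.7 rad/s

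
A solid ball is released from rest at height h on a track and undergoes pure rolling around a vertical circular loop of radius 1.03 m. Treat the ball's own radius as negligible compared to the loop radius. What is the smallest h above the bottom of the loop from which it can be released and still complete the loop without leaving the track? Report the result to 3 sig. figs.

h_min ≈ 2.78 m

For this body I = (2/5)MR², i.e. k = I/(MR²) = 0.4.
At the top of the loop, the minimum-contact condition is Mg = Mv_top²/r, so v_top² = gr.
With ω = v/R, the kinetic energy at speed v is ½(1+k)Mv² = (7/10)Mv².
Energy conservation from release (height h) to the top (height 2r): Mgh = Mg(2r) + (7/10)M·gr.
Thus h_min = 2r + (1+k)r/2 = r(2 + 1.4/2) = 1.03 × 2.7 ≈ 2.78 m.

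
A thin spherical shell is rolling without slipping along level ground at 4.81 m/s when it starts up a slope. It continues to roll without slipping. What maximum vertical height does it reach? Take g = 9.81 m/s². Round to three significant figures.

With I = (2/3)MR², the ratio k = I/(MR²) is 2/3.
Rolling without slipping gives ω = v/R, so the total kinetic energy is ½Mv² + ½Iω² = ½(1+k)Mv² = (5/6)Mv².
At the top the kinetic energy is zero, so (5/6)Mv₀² = Mgh.
Thus h = (1+k)v₀²/(2g) = 1.667 × 4.81² / (2 × 9.81) ≈ 1.97 m.

h ≈ 1.97 m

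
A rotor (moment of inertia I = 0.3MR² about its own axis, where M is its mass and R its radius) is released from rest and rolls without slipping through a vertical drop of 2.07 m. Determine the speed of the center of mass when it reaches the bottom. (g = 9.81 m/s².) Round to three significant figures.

For this body I = 0.3MR², i.e. k = I/(MR²) = 0.3.
The rolling condition ω = v/R makes the rotational term ½I(v/R)² = ½kMv², so KE_total = ½(1+k)Mv² = (13/20)Mv².
Setting Mgh = (13/20)Mv² gives v = √(2gh/(1+k)) = √(2·9.81·2.07/1.3) ≈ 5.59 m/s.

v ≈ 5.59 m/s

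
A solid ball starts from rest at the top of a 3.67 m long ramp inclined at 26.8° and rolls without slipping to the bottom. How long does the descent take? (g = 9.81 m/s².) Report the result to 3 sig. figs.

t ≈ 1.52 s

Here I = (2/5)MR², so the shape factor k = I/(MR²) = 0.4.
Newton's second law down the slope: Mg sinθ − f = Ma. The torque equation fR = Iα (with α = a/R) gives f = kMa.
Hence a = g sinθ/(1+k) = 9.81×sin26.8°/1.4 = 3.159 m/s².
With constant a from rest, t = √(2L/a) = √(2·3.67/3.159) ≈ 1.52 s.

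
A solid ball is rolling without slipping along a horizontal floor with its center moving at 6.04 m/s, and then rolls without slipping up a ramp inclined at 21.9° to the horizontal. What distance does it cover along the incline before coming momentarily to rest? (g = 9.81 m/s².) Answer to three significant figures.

Here I = (2/5)MR², so the shape factor k = I/(MR²) = 0.4.
The rolling condition ω = v/R makes the rotational term ½I(v/R)² = ½kMv², so KE_total = ½(1+k)Mv² = (7/10)Mv².
Setting this equal to Mgh gives the vertical rise h = (1+k)v₀²/(2g) = 1.4×6.04²/(2×9.81) = 2.603 m.
Along the incline, d = h/sinθ = 2.603/sin21.9° ≈ 6.98 m.

d ≈ 6.98 m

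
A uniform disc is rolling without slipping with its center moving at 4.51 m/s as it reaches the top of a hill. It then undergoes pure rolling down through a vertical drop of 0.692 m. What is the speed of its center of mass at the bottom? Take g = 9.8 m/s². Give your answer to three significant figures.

v ≈ 5.42 m/s

With I = (1/2)MR², the ratio k = I/(MR²) is 0.5.
The rolling condition ω = v/R makes the rotational term ½I(v/R)² = ½kMv², so KE_total = ½(1+k)Mv² = (3/4)Mv².
Energy conservation: (3/4)Mv₀² + Mgh = (3/4)Mv², so v² = v₀² + 2gh/(1+k).
v = √(4.51² + 2×9.8×0.692/1.5) = √29.38 ≈ 5.42 m/s.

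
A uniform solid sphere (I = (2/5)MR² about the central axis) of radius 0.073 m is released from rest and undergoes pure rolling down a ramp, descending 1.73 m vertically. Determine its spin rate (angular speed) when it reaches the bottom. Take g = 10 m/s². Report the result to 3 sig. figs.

ω ≈ 68.1 rad/s

The moment of inertia is (2/5)MR², giving k ≡ I/(MR²) = 0.4.
The rolling condition ω = v/R makes the rotational term ½I(v/R)² = ½kMv², so KE_total = ½(1+k)Mv² = (7/10)Mv².
Energy conservation Mgh = ½(1+k)Mv² gives v = √(2gh/(1+k)) = √(2 × 10 × 1.73 / 1.4) = 4.971 m/s.
Then ω = v/R = 4.971 / 0.073 ≈ 68.1 rad/s.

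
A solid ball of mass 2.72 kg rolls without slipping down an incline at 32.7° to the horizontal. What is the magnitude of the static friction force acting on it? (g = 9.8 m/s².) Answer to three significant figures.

The moment of inertia is (2/5)MR², giving k ≡ I/(MR²) = 0.4.
Translational: Mg sinθ − f = Ma. Rotational about the CM: fR = Iα = kMRa, so f = kMa.
Combining, a = g sinθ/(1+k) and f = kMa = kMg sinθ/(1+k).
f = 0.4 × 2.72 × 9.8 × sin32.7° / 1.4 ≈ 4.11 N.

f ≈ 4.11 N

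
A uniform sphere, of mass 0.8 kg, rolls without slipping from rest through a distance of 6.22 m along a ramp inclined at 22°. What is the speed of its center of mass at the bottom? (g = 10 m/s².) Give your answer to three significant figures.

For this body I = (2/5)MR², i.e. k = I/(MR²) = 0.4.
Rolling without slipping gives ω = v/R, so the total kinetic energy is ½Mv² + ½Iω² = ½(1+k)Mv² = (7/10)Mv².
The vertical drop is h = L sinθ = 6.22 × sin22° = 2.33 m.
Setting Mgh = (7/10)Mv² gives v = √(2gh/(1+k)) = √(2·10·2.33/1.4) ≈ 5.77 m/s.

v ≈ 5.77 m/s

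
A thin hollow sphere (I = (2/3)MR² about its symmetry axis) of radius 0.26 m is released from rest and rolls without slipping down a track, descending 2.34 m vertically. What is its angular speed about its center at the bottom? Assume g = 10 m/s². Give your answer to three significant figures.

ω ≈ 20.4 rad/s

With I = (2/3)MR², the ratio k = I/(MR²) is 2/3.
The rolling condition ω = v/R makes the rotational term ½I(v/R)² = ½kMv², so KE_total = ½(1+k)Mv² = (5/6)Mv².
Energy conservation Mgh = ½(1+k)Mv² gives v = √(2gh/(1+k)) = √(2 × 10 × 2.34 / 1.667) = 5.299 m/s.
The angular speed follows from ω = v/R = 5.299/0.26 ≈ 20.4 rad/s.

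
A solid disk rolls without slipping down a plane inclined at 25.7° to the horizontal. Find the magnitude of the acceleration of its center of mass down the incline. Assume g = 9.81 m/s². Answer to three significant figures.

a ≈ 2.84 m/s²

For this body I = (1/2)MR², i.e. k = I/(MR²) = 0.5.
Newton's second law down the slope: Mg sinθ − f = Ma. The torque equation fR = Iα (with α = a/R) gives f = kMa.
Eliminating f: Mg sinθ = (1+k)Ma, so a = g sinθ/(1+k) = 9.81 × sin25.7° / 1.5 ≈ 2.84 m/s².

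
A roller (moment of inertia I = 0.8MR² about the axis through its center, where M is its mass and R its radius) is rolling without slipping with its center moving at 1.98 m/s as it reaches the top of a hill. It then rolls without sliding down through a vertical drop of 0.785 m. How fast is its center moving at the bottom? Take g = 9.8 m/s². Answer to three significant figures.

The moment of inertia is 0.8MR², giving k ≡ I/(MR²) = 0.8.
Pure rolling means v = ωR; then KE = ½Mv² + ½I(v/R)² = ½(1+k)Mv² = (9/10)Mv².
Conserving energy between top and bottom: (9/10)Mv² = (9/10)Mv₀² + Mgh, hence v² = v₀² + 2gh/(1+k).
v = √(1.98² + 2×9.8×0.785/1.8) = √12.47 ≈ 3.53 m/s.

v ≈ 3.53 m/s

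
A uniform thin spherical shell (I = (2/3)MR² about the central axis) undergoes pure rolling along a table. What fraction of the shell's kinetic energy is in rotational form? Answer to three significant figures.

fraction ≈ 0.400

Here I = (2/3)MR², so the shape factor k = I/(MR²) = 2/3.
Since ω = v/R, the translational part is ½Mv² and the rotational part is ½I(v/R)² = ½kMv²; the total is ½(1+k)Mv².
The rotational fraction is therefore k/(1+k) = (2/3)/1.667 ≈ 0.400.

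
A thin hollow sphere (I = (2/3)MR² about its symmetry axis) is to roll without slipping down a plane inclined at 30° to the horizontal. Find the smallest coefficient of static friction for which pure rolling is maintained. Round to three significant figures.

For this body I = (2/3)MR², i.e. k = I/(MR²) = 2/3.
Along the incline Mg sinθ − f = Ma, and torque about the center fR = Iα = kMR²(a/R) gives f = kMa.
These give a = g sinθ/(1+k) and the required friction f = kMg sinθ/(1+k).
The normal force is N = Mg cosθ, so μ_min = f/N = k tanθ/(1+k).
μ_min = (2/3) × tan30° / 1.667 ≈ 0.231.

μ_min ≈ 0.231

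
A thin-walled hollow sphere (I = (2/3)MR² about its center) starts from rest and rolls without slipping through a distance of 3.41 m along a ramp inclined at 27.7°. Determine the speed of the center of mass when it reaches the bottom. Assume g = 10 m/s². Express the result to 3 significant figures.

Here I = (2/3)MR², so the shape factor k = I/(MR²) = 2/3.
The rolling condition ω = v/R makes the rotational term ½I(v/R)² = ½kMv², so KE_total = ½(1+k)Mv² = (5/6)Mv².
The vertical drop is h = L sinθ = 3.41 × sin27.7° = 1.585 m.
Setting Mgh = (5/6)Mv² gives v = √(2gh/(1+k)) = √(2·10·1.585/1.667) ≈ 4.36 m/s.

v ≈ 4.36 m/s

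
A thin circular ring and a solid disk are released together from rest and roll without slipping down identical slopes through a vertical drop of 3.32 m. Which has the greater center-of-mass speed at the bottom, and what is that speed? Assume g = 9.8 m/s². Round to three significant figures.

For rolling without slipping, Mgh = ½(1+k)Mv² where k = I/(MR²), so v = √(2gh/(1+k)).
Thin circular ring: k = 1, giving v = √(2×9.8×3.32/2) = 5.704 m/s.
Solid disk: k = 0.5, giving v = √(2×9.8×3.32/1.5) = 6.586 m/s.
The smaller k wins: the solid disk, at ≈ 6.59 m/s.

the solid disk, at v ≈ 6.59 m/s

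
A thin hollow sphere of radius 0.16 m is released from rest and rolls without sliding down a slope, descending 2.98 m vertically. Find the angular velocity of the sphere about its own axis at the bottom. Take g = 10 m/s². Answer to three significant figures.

With I = (2/3)MR², the ratio k = I/(MR²) is 2/3.
Since it rolls without slipping, ω = v/R and KE = ½Mv² + ½Iω² = ½(1+k)Mv² = (5/6)Mv².
Energy conservation Mgh = ½(1+k)Mv² gives v = √(2gh/(1+k)) = √(2 × 10 × 2.98 / 1.667) = 5.98 m/s.
The angular speed follows from ω = v/R = 5.98/0.16 ≈ 37.4 rad/s.

ω ≈ 37.4 rad/s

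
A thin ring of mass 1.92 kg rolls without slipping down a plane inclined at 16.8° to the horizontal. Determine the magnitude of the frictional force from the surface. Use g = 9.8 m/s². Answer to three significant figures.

For this body I = MR², i.e. k = I/(MR²) = 1.
Along the incline Mg sinθ − f = Ma, and torque about the center fR = Iα = kMR²(a/R) gives f = kMa.
Combining, a = g sinθ/(1+k) and f = kMa = kMg sinθ/(1+k).
f = 1 × 1.92 × 9.8 × sin16.8° / 2 ≈ 2.72 N.

f ≈ 2.72 N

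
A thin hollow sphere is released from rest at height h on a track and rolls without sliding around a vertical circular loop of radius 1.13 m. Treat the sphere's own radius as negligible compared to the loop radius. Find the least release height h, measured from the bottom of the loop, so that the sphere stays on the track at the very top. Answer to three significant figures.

h_min ≈ 3.20 m

With I = (2/3)MR², the ratio k = I/(MR²) is 2/3.
At the top of the loop, the minimum-contact condition is Mg = Mv_top²/r, so v_top² = gr.
With ω = v/R, the kinetic energy at speed v is ½(1+k)Mv² = (5/6)Mv².
Energy conservation from release (height h) to the top (height 2r): Mgh = Mg(2r) + (5/6)M·gr.
Thus h_min = 2r + (1+k)r/2 = r(2 + 1.667/2) = 1.13 × 2.833 ≈ 3.20 m.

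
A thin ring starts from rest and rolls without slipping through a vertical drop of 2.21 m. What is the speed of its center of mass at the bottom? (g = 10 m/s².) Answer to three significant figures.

v ≈ 4.70 m/s

Here I = MR², so the shape factor k = I/(MR²) = 1.
The rolling condition ω = v/R makes the rotational term ½I(v/R)² = ½kMv², so KE_total = ½(1+k)Mv² = Mv².
Energy conservation: Mgh = Mv², so v = √(2gh/(1+k)) = √(2 × 10 × 2.21 / 2) ≈ 4.70 m/s.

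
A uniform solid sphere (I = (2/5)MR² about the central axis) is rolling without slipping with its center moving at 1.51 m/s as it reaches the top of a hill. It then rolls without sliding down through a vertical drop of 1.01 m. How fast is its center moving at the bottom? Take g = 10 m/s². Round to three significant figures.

v ≈ 4.09 m/s

For this body I = (2/5)MR², i.e. k = I/(MR²) = 0.4.
The rolling condition ω = v/R makes the rotational term ½I(v/R)² = ½kMv², so KE_total = ½(1+k)Mv² = (7/10)Mv².
Conserving energy between top and bottom: (7/10)Mv² = (7/10)Mv₀² + Mgh, hence v² = v₀² + 2gh/(1+k).
v = √(1.51² + 2×10×1.01/1.4) = √16.71 ≈ 4.09 m/s.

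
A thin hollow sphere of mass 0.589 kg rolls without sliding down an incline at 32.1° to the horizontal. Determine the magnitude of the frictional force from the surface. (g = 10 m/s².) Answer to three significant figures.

For this body I = (2/3)MR², i.e. k = I/(MR²) = 2/3.
Newton's second law down the slope: Mg sinθ − f = Ma. The torque equation fR = Iα (with α = a/R) gives f = kMa.
Combining, a = g sinθ/(1+k) and f = kMa = kMg sinθ/(1+k).
f = (2/3) × 0.589 × 10 × sin32.1° / 1.667 ≈ 1.25 N.

f ≈ 1.25 N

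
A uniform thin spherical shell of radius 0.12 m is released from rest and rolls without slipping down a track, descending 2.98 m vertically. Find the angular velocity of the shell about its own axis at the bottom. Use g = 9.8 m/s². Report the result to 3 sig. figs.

ω ≈ 49.3 rad/s

The moment of inertia is (2/3)MR², giving k ≡ I/(MR²) = 2/3.
The rolling condition ω = v/R makes the rotational term ½I(v/R)² = ½kMv², so KE_total = ½(1+k)Mv² = (5/6)Mv².
Energy conservation Mgh = ½(1+k)Mv² gives v = √(2gh/(1+k)) = √(2 × 9.8 × 2.98 / 1.667) = 5.92 m/s.
The angular speed follows from ω = v/R = 5.92/0.12 ≈ 49.3 rad/s.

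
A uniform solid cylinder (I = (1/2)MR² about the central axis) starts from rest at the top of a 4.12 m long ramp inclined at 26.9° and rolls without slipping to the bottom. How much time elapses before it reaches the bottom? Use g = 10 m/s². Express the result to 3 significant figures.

t ≈ 1.65 s

With I = (1/2)MR², the ratio k = I/(MR²) is 0.5.
Newton's second law down the slope: Mg sinθ − f = Ma. The torque equation fR = Iα (with α = a/R) gives f = kMa.
Hence a = g sinθ/(1+k) = 10×sin26.9°/1.5 = 3.016 m/s².
With constant a from rest, t = √(2L/a) = √(2·4.12/3.016) ≈ 1.65 s.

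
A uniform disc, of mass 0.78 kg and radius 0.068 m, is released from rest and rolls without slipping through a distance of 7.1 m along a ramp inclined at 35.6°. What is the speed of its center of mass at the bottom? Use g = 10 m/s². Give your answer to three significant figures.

v ≈ 7.42 m/s

Here I = (1/2)MR², so the shape factor k = I/(MR²) = 0.5.
Since it rolls without slipping, ω = v/R and KE = ½Mv² + ½Iω² = ½(1+k)Mv² = (3/4)Mv².
The vertical drop is h = L sinθ = 7.1 × sin35.6° = 4.133 m.
Energy conservation: Mgh = (3/4)Mv², so v = √(2gh/(1+k)) = √(2 × 10 × 4.133 / 1.5) ≈ 7.42 m/s.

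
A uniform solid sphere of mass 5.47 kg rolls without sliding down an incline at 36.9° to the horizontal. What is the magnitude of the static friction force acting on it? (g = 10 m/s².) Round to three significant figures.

f ≈ 9.38 N

For this body I = (2/5)MR², i.e. k = I/(MR²) = 0.4.
Translational: Mg sinθ − f = Ma. Rotational about the CM: fR = Iα = kMRa, so f = kMa.
Combining, a = g sinθ/(1+k) and f = kMa = kMg sinθ/(1+k).
f = 0.4 × 5.47 × 10 × sin36.9° / 1.4 ≈ 9.38 N.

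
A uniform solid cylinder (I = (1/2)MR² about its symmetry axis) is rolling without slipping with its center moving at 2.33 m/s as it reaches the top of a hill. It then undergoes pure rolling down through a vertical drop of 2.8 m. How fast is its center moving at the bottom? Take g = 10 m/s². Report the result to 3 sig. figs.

For this body I = (1/2)MR², i.e. k = I/(MR²) = 0.5.
Since it rolls without slipping, ω = v/R and KE = ½Mv² + ½Iω² = ½(1+k)Mv² = (3/4)Mv².
Energy conservation: (3/4)Mv₀² + Mgh = (3/4)Mv², so v² = v₀² + 2gh/(1+k).
v = √(2.33² + 2×10×2.8/1.5) = √42.76 ≈ 6.54 m/s.

v ≈ 6.54 m/s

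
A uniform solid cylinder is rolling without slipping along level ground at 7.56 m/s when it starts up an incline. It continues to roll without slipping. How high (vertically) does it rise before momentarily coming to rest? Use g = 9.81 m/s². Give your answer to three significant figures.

Here I = (1/2)MR², so the shape factor k = I/(MR²) = 0.5.
Pure rolling means v = ωR; then KE = ½Mv² + ½I(v/R)² = ½(1+k)Mv² = (3/4)Mv².
At the top the kinetic energy is zero, so (3/4)Mv₀² = Mgh.
Thus h = (1+k)v₀²/(2g) = 1.5 × 7.56² / (2 × 9.81) ≈ 4.37 m.

h ≈ 4.37 m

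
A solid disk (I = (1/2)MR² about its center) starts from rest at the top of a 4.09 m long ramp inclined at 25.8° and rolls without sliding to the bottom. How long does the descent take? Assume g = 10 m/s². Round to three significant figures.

t ≈ 1.68 s

Here I = (1/2)MR², so the shape factor k = I/(MR²) = 0.5.
Newton's second law down the slope: Mg sinθ − f = Ma. The torque equation fR = Iα (with α = a/R) gives f = kMa.
Hence a = g sinθ/(1+k) = 10×sin25.8°/1.5 = 2.902 m/s².
Starting from rest, L = ½at², so t = √(2L/a) = √(2×4.09/2.902) ≈ 1.68 s.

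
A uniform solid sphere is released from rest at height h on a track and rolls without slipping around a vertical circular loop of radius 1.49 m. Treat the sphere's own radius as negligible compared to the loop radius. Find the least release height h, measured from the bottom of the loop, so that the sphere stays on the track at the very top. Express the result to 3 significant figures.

For this body I = (2/5)MR², i.e. k = I/(MR²) = 0.4.
At the top, contact is just lost when gravity alone supplies the centripetal force: Mg = Mv_top²/r, i.e. v_top² = gr.
With ω = v/R, the kinetic energy at speed v is ½(1+k)Mv² = (7/10)Mv².
Energy conservation from release (height h) to the top (height 2r): Mgh = Mg(2r) + (7/10)M·gr.
Thus h_min = 2r + (1+k)r/2 = r(2 + 1.4/2) = 1.49 × 2.7 ≈ 4.02 m.

h_min ≈ 4.02 m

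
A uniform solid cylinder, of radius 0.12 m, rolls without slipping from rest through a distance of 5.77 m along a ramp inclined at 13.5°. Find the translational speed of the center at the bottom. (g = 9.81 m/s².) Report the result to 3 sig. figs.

Here I = (1/2)MR², so the shape factor k = I/(MR²) = 0.5.
Rolling without slipping gives ω = v/R, so the total kinetic energy is ½Mv² + ½Iω² = ½(1+k)Mv² = (3/4)Mv².
The vertical drop is h = L sinθ = 5.77 × sin13.5° = 1.347 m.
Energy conservation: Mgh = (3/4)Mv², so v = √(2gh/(1+k)) = √(2 × 9.81 × 1.347 / 1.5) ≈ 4.20 m/s.

v ≈ 4.20 m/s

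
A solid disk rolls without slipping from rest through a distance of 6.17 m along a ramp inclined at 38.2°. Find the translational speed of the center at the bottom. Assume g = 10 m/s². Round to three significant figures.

v ≈ 7.13 m/s

Here I = (1/2)MR², so the shape factor k = I/(MR²) = 0.5.
Pure rolling means v = ωR; then KE = ½Mv² + ½I(v/R)² = ½(1+k)Mv² = (3/4)Mv².
The vertical drop is h = L sinθ = 6.17 × sin38.2° = 3.816 m.
Setting Mgh = (3/4)Mv² gives v = √(2gh/(1+k)) = √(2·10·3.816/1.5) ≈ 7.13 m/s.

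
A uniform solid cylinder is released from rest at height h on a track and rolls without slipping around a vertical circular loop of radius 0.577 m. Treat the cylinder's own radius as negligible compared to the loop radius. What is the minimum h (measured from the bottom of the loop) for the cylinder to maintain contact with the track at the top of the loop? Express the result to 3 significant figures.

For this body I = (1/2)MR², i.e. k = I/(MR²) = 0.5.
At the top, contact is just lost when gravity alone supplies the centripetal force: Mg = Mv_top²/r, i.e. v_top² = gr.
With ω = v/R, the kinetic energy at speed v is ½(1+k)Mv² = (3/4)Mv².
Energy conservation from release (height h) to the top (height 2r): Mgh = Mg(2r) + (3/4)M·gr.
Thus h_min = 2r + (1+k)r/2 = r(2 + 1.5/2) = 0.577 × 2.75 ≈ 1.59 m.

h_min ≈ 1.59 m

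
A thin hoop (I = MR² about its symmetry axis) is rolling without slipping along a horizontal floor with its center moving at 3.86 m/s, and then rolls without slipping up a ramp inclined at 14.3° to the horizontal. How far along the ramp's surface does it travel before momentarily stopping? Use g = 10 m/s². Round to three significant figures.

Here I = MR², so the shape factor k = I/(MR²) = 1.
The rolling condition ω = v/R makes the rotational term ½I(v/R)² = ½kMv², so KE_total = ½(1+k)Mv² = Mv².
Setting this equal to Mgh gives the vertical rise h = (1+k)v₀²/(2g) = 2×3.86²/(2×10) = 1.49 m.
The distance along the slope is d = h/sinθ = 1.49/sin14.3° ≈ 6.03 m.

d ≈ 6.03 m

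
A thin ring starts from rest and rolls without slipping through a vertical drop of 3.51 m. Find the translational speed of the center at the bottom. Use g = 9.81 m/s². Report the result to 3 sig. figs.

v ≈ 5.87 m/s

Here I = MR², so the shape factor k = I/(MR²) = 1.
Rolling without slipping gives ω = v/R, so the total kinetic energy is ½Mv² + ½Iω² = ½(1+k)Mv² = Mv².
Setting Mgh = Mv² gives v = √(2gh/(1+k)) = √(2·9.81·3.51/2) ≈ 5.87 m/s.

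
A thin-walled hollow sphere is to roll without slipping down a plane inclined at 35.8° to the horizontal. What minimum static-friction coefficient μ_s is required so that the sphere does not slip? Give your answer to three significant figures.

The moment of inertia is (2/3)MR², giving k ≡ I/(MR²) = 2/3.
Along the incline Mg sinθ − f = Ma, and torque about the center fR = Iα = kMR²(a/R) gives f = kMa.
These give a = g sinθ/(1+k) and the required friction f = kMg sinθ/(1+k).
The normal force is N = Mg cosθ, so μ_min = f/N = k tanθ/(1+k).
μ_min = (2/3) × tan35.8° / 1.667 ≈ 0.288.

μ_min ≈ 0.288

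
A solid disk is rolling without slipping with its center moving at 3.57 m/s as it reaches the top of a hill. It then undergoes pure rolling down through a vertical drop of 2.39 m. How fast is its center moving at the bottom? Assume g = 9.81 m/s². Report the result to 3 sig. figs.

v ≈ 6.63 m/s

With I = (1/2)MR², the ratio k = I/(MR²) is 0.5.
Since it rolls without slipping, ω = v/R and KE = ½Mv² + ½Iω² = ½(1+k)Mv² = (3/4)Mv².
Energy conservation: (3/4)Mv₀² + Mgh = (3/4)Mv², so v² = v₀² + 2gh/(1+k).
v = √(3.57² + 2×9.81×2.39/1.5) = √44.01 ≈ 6.63 m/s.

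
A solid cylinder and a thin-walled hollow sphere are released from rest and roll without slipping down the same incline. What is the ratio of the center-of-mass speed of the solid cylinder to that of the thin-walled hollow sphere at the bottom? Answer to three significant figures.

Each satisfies Mgh = ½(1+k)Mv² with k = I/(MR²), so v ∝ 1/√(1+k).
For the solid cylinder k = 0.5; for the thin-walled hollow sphere k = 2/3.
v₁/v₂ = √((1+k₂)/(1+k₁)) = √(1.667/1.5) ≈ 1.05.

v_ratio ≈ 1.05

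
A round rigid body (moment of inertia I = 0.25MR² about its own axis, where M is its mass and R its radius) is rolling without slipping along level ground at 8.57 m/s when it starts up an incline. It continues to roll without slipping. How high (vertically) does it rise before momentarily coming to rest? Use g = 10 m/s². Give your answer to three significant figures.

For this body I = 0.25MR², i.e. k = I/(MR²) = 0.25.
Since it rolls without slipping, ω = v/R and KE = ½Mv² + ½Iω² = ½(1+k)Mv² = (5/8)Mv².
At the top the kinetic energy is zero, so (5/8)Mv₀² = Mgh.
Thus h = (1+k)v₀²/(2g) = 1.25 × 8.57² / (2 × 10) ≈ 4.59 m.

h ≈ 4.59 m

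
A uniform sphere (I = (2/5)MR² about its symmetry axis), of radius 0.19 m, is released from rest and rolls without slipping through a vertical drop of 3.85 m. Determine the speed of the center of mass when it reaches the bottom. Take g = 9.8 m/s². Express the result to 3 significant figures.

v ≈ 7.34 m/s

The moment of inertia is (2/5)MR², giving k ≡ I/(MR²) = 0.4.
Pure rolling means v = ωR; then KE = ½Mv² + ½I(v/R)² = ½(1+k)Mv² = (7/10)Mv².
Setting Mgh = (7/10)Mv² gives v = √(2gh/(1+k)) = √(2·9.8·3.85/1.4) ≈ 7.34 m/s.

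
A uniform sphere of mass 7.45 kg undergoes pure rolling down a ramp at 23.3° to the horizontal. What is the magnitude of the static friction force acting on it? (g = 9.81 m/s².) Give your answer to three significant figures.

With I = (2/5)MR², the ratio k = I/(MR²) is 0.4.
Translational: Mg sinθ − f = Ma. Rotational about the CM: fR = Iα = kMRa, so f = kMa.
Combining, a = g sinθ/(1+k) and f = kMa = kMg sinθ/(1+k).
f = 0.4 × 7.45 × 9.81 × sin23.3° / 1.4 ≈ 8.26 N.

f ≈ 8.26 N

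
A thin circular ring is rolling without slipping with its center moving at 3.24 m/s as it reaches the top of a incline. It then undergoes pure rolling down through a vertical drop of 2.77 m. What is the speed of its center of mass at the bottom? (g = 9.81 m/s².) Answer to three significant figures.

v ≈ 6.14 m/s

Here I = MR², so the shape factor k = I/(MR²) = 1.
Since it rolls without slipping, ω = v/R and KE = ½Mv² + ½Iω² = ½(1+k)Mv² = Mv².
Energy conservation: Mv₀² + Mgh = Mv², so v² = v₀² + 2gh/(1+k).
v = √(3.24² + 2×9.81×2.77/2) = √37.67 ≈ 6.14 m/s.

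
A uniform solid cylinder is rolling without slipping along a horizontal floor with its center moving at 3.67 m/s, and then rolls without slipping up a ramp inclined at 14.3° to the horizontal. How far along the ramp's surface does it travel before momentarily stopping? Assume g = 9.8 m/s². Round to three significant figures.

d ≈ 4.17 m

For this body I = (1/2)MR², i.e. k = I/(MR²) = 0.5.
Since it rolls without slipping, ω = v/R and KE = ½Mv² + ½Iω² = ½(1+k)Mv² = (3/4)Mv².
Setting this equal to Mgh gives the vertical rise h = (1+k)v₀²/(2g) = 1.5×3.67²/(2×9.8) = 1.031 m.
Along the incline, d = h/sinθ = 1.031/sin14.3° ≈ 4.17 m.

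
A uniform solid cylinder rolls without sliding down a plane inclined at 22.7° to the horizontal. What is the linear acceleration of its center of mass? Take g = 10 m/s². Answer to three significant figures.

a ≈ 2.57 m/s²

The moment of inertia is (1/2)MR², giving k ≡ I/(MR²) = 0.5.
Along the incline Mg sinθ − f = Ma, and torque about the center fR = Iα = kMR²(a/R) gives f = kMa.
Eliminating f: Mg sinθ = (1+k)Ma, so a = g sinθ/(1+k) = 10 × sin22.7° / 1.5 ≈ 2.57 m/s².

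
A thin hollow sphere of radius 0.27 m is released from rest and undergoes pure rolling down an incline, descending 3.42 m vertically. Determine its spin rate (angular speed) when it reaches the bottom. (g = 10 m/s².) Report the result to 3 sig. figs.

The moment of inertia is (2/3)MR², giving k ≡ I/(MR²) = 2/3.
Pure rolling means v = ωR; then KE = ½Mv² + ½I(v/R)² = ½(1+k)Mv² = (5/6)Mv².
Energy conservation Mgh = ½(1+k)Mv² gives v = √(2gh/(1+k)) = √(2 × 10 × 3.42 / 1.667) = 6.406 m/s.
Then ω = v/R = 6.406 / 0.27 ≈ 23.7 rad/s.

ω ≈ 23.7 rad/s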